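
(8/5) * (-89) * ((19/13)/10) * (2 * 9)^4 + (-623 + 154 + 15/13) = -2185260.66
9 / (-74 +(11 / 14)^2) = -1764 / 14383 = -0.12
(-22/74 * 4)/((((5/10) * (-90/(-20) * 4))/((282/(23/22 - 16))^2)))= -85184/1813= -46.99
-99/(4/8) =-198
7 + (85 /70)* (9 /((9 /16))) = 26.43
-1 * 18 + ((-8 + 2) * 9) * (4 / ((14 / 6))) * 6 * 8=-31230 / 7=-4461.43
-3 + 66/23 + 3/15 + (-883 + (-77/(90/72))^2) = 1674187/575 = 2911.63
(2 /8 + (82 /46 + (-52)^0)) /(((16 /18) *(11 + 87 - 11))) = 837 /21344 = 0.04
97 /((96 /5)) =485 /96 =5.05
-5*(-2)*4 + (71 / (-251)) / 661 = 6636369 / 165911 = 40.00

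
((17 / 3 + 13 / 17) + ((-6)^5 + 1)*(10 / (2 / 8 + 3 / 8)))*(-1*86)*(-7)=-3819131344 / 51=-74884928.31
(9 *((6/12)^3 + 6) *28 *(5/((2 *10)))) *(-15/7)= -6615/8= -826.88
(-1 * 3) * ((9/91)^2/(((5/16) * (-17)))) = 3888/703885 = 0.01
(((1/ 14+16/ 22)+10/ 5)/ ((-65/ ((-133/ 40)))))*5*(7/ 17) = 57323/ 194480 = 0.29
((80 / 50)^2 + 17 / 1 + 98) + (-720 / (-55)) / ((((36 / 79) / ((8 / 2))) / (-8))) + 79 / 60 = -800.40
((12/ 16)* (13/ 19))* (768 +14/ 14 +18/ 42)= 105027/ 266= 394.84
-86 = -86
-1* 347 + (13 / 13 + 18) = -328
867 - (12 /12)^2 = 866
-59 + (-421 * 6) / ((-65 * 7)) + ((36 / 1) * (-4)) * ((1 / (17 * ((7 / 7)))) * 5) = -741023 / 7735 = -95.80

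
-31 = -31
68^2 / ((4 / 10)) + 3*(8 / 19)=11561.26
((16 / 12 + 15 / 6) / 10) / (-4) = -23 / 240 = -0.10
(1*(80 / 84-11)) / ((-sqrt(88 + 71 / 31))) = 211*sqrt(9641) / 19593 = 1.06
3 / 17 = 0.18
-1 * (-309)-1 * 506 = -197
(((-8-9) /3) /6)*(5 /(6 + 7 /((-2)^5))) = -272 /333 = -0.82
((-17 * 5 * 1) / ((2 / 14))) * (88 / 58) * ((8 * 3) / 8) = -78540 / 29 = -2708.28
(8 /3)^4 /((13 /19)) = 73.91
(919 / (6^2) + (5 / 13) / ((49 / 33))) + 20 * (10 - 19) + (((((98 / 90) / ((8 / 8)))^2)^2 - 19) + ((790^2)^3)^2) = 617411300677011486634497783592498204889259823 / 10448392500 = 59091511031674153381441000000000000.00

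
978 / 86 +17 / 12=12.79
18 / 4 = 9 / 2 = 4.50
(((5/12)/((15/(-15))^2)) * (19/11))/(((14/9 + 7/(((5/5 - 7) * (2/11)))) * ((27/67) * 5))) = -1273/17325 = -0.07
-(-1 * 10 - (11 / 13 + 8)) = 245 / 13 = 18.85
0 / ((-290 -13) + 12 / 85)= 0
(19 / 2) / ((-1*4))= -19 / 8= -2.38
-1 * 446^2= -198916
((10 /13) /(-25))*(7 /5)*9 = -126 /325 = -0.39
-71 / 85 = -0.84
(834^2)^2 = 483798149136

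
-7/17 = -0.41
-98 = -98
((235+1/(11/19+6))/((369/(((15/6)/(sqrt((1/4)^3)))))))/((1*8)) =1633/1025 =1.59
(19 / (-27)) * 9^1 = -19 / 3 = -6.33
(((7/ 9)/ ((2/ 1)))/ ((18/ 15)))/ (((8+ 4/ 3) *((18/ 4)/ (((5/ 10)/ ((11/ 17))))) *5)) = 17/ 14256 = 0.00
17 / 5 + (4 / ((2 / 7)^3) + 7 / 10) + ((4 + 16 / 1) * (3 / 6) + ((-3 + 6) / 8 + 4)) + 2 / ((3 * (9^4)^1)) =149571197 / 787320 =189.98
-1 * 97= -97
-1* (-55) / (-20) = -11 / 4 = -2.75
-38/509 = -0.07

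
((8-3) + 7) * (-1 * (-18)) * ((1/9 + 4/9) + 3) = 768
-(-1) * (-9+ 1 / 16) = -143 / 16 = -8.94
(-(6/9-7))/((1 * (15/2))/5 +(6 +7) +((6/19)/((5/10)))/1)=722/1725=0.42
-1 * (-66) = 66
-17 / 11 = -1.55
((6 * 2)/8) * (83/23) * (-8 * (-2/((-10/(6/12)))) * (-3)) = 1494/115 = 12.99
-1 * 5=-5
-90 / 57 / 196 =-15 / 1862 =-0.01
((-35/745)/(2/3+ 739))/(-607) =0.00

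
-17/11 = -1.55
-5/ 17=-0.29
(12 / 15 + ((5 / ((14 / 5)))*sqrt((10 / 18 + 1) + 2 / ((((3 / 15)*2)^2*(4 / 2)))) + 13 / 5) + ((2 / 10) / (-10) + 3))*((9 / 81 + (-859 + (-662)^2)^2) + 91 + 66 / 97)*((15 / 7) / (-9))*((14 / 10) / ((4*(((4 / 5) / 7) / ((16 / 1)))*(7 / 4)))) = -106552266595856642 / 13095 - 20876227781319875*sqrt(281) / 54999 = -14499697560686.23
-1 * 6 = -6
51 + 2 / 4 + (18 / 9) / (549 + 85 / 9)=258857 / 5026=51.50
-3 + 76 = 73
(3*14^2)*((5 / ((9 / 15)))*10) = 49000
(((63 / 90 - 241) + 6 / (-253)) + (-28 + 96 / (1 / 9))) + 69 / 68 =51327359 / 86020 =596.69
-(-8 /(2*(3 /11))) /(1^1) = 44 /3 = 14.67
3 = 3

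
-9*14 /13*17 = -2142 /13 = -164.77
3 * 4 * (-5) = -60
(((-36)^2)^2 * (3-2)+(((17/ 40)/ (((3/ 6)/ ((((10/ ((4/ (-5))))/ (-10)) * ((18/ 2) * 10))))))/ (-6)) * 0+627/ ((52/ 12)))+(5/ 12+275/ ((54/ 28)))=2358584797/ 1404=1679903.70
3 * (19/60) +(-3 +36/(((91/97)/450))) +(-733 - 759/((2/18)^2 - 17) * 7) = 10546842511/626080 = 16845.84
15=15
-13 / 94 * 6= -39 / 47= -0.83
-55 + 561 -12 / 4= 503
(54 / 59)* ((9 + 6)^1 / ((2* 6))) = 135 / 118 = 1.14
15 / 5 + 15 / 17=66 / 17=3.88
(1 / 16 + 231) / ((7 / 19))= 70243 / 112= 627.17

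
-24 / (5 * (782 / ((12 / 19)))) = -144 / 37145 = -0.00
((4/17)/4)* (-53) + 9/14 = -589/238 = -2.47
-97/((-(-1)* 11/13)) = -1261/11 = -114.64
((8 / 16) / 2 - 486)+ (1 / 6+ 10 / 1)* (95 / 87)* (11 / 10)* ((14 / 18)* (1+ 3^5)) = 17211185 / 9396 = 1831.76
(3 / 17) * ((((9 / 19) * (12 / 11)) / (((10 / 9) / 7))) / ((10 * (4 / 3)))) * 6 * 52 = 1194102 / 88825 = 13.44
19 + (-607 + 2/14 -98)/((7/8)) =-38541/49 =-786.55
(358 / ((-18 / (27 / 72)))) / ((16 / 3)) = -179 / 128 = -1.40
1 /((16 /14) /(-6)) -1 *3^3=-129 /4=-32.25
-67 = -67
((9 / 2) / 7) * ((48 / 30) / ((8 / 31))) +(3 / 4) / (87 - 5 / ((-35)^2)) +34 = 113373577 / 2983960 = 37.99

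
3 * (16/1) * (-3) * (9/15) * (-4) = 1728/5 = 345.60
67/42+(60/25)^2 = 7723/1050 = 7.36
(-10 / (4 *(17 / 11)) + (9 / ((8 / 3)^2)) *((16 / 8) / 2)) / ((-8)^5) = 383 / 35651584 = 0.00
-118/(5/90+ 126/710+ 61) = -1.93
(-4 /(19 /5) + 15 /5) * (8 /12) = 74 /57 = 1.30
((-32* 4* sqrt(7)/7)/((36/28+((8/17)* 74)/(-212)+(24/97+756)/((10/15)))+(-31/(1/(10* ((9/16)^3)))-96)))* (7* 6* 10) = -1924490330112* sqrt(7)/246655321835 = -20.64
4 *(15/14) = 30/7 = 4.29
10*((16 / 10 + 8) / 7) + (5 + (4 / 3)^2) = 1291 / 63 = 20.49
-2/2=-1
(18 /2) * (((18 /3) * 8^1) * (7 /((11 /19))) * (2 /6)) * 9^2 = 1551312 /11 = 141028.36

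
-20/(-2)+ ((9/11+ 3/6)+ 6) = 381/22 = 17.32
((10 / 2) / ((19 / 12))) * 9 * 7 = 3780 / 19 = 198.95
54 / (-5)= -54 / 5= -10.80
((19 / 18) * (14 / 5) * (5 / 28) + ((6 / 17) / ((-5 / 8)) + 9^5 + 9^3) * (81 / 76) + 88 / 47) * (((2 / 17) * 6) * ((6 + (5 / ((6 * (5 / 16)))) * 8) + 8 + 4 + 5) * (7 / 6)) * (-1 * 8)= -34123535531876 / 1833705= -18609065.00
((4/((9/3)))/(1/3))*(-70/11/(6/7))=-29.70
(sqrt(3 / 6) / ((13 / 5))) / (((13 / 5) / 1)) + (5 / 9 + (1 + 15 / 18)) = 25 *sqrt(2) / 338 + 43 / 18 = 2.49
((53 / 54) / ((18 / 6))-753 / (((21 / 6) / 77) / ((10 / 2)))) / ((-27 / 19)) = 254949733 / 4374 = 58287.55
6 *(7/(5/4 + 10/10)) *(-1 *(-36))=672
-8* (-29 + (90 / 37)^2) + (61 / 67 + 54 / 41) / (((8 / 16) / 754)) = 13326845364 / 3760643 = 3543.77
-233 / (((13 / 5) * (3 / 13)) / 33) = -12815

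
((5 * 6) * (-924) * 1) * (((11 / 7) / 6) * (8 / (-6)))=9680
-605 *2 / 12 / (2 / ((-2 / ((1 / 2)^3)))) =2420 / 3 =806.67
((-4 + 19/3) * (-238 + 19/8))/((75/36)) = -2639/10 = -263.90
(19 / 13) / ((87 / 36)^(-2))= 15979 / 1872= 8.54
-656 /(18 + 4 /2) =-164 /5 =-32.80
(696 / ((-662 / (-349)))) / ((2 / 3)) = 182178 / 331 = 550.39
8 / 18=4 / 9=0.44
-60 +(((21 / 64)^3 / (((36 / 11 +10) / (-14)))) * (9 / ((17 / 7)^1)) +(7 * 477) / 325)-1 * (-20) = -29.86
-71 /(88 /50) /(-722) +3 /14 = 60077 /222376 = 0.27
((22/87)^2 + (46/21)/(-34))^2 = 187489/811280305521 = 0.00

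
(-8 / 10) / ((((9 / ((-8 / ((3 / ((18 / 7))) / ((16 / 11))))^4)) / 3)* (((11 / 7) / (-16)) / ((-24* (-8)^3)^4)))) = 169210929119820416325274042368 / 276202465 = 612633667551882335030.12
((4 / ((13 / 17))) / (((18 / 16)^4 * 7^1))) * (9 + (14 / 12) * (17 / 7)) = 9887744 / 1791153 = 5.52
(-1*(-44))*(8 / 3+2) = 616 / 3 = 205.33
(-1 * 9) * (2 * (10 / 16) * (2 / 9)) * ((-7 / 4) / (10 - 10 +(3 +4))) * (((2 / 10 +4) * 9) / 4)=189 / 32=5.91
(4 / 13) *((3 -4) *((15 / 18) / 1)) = -10 / 39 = -0.26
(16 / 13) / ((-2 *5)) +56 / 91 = 0.49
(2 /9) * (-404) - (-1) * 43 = -421 /9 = -46.78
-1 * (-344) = 344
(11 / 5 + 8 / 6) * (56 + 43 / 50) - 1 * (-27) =170929 / 750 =227.91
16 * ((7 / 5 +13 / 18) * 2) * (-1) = -3056 / 45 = -67.91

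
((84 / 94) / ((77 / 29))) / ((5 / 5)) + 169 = 169.34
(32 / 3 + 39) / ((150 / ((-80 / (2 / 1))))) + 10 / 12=-1117 / 90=-12.41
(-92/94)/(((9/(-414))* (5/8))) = 16928/235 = 72.03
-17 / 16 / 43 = -17 / 688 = -0.02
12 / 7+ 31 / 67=1021 / 469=2.18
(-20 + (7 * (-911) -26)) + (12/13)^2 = -1085343/169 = -6422.15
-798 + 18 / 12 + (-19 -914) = -3459 / 2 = -1729.50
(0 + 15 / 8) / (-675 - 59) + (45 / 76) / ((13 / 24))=1581735 / 1450384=1.09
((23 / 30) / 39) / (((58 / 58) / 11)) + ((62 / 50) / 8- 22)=-506113 / 23400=-21.63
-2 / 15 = -0.13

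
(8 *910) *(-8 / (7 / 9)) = -74880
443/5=88.60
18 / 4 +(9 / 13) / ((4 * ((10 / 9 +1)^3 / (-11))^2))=11587475403 / 2446385812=4.74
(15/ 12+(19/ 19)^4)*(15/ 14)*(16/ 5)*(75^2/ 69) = 101250/ 161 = 628.88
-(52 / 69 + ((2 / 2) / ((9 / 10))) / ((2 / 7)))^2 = -923521 / 42849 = -21.55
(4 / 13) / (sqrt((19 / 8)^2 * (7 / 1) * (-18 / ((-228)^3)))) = 128 * sqrt(798) / 91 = 39.73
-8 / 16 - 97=-195 / 2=-97.50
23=23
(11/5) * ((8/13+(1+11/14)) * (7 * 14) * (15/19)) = 5313/13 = 408.69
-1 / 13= -0.08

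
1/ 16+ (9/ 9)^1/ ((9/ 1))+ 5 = 745/ 144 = 5.17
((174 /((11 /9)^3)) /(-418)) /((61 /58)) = -3678534 /16968919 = -0.22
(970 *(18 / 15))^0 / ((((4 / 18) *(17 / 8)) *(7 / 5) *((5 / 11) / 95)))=37620 / 119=316.13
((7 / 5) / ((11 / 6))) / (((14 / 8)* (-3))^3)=-0.01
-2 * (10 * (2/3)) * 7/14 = -20/3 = -6.67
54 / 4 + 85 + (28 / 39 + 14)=8831 / 78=113.22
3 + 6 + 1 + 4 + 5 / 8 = 117 / 8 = 14.62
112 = 112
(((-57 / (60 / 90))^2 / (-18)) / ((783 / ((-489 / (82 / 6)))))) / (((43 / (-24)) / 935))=-495163845 / 51127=-9684.98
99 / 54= 11 / 6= 1.83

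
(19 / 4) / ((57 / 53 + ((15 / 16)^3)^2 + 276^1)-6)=4223664128 / 241641965397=0.02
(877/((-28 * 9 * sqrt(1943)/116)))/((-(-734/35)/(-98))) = 214865 * sqrt(1943)/221301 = 42.80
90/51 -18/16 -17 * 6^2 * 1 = -83145/136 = -611.36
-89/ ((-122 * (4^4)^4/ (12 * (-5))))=-1335/ 130996502528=-0.00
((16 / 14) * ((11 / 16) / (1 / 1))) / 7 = 11 / 98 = 0.11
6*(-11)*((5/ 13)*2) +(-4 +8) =-608/ 13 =-46.77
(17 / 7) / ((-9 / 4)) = -68 / 63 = -1.08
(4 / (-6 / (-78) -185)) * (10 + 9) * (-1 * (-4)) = -988 / 601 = -1.64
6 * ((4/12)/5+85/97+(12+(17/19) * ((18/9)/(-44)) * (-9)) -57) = -26572439/101365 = -262.15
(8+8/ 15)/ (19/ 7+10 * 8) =896/ 8685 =0.10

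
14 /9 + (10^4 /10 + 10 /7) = 1002.98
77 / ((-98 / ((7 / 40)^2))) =-77 / 3200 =-0.02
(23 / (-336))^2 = 529 / 112896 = 0.00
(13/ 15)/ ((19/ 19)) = 13/ 15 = 0.87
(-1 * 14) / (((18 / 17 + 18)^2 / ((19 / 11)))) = -38437 / 577368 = -0.07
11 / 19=0.58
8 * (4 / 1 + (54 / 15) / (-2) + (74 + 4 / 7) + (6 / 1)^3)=81976 / 35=2342.17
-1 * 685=-685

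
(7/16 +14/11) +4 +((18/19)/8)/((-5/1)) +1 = 111799/16720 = 6.69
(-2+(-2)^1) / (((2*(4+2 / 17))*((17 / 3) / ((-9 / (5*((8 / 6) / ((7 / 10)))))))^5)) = 8371769346801 / 133633600000000000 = 0.00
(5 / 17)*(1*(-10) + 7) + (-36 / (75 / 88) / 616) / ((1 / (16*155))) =-101709 / 595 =-170.94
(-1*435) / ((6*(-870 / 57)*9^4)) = 19 / 26244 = 0.00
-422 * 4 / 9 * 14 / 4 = -5908 / 9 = -656.44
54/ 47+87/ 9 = 1525/ 141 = 10.82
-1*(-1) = 1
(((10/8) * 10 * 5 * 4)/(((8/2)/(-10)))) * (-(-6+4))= -1250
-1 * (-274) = 274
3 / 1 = 3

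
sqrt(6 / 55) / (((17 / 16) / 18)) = 288 *sqrt(330) / 935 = 5.60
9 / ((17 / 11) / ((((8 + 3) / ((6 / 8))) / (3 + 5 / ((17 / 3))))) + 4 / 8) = 99 / 10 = 9.90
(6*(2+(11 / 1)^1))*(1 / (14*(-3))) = -13 / 7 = -1.86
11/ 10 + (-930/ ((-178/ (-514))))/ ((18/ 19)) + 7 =-7547023/ 2670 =-2826.60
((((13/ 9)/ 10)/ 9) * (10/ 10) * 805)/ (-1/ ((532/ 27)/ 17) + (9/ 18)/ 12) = -1113476/ 70767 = -15.73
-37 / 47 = -0.79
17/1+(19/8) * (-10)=-27/4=-6.75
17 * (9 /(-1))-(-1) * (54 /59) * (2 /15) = -45099 /295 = -152.88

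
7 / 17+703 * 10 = 119517 / 17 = 7030.41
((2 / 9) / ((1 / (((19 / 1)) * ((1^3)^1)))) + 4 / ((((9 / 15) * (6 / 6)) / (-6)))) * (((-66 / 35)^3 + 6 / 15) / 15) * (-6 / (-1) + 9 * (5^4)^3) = 9108336938934332 / 275625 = 33046120413.37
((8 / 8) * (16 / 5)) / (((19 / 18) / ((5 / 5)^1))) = 3.03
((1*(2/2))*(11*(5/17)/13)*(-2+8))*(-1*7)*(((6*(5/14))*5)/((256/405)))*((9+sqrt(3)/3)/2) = -45106875/56576 - 1670625*sqrt(3)/56576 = -848.42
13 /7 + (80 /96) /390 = 6091 /3276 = 1.86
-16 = -16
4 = 4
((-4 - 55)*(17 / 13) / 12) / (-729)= 1003 / 113724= 0.01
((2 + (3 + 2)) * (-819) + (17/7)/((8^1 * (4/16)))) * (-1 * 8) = 320980/7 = 45854.29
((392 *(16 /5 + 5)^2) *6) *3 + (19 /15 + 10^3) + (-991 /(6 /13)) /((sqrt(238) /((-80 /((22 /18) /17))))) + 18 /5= 772980 *sqrt(238) /77 + 35658773 /75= 630319.85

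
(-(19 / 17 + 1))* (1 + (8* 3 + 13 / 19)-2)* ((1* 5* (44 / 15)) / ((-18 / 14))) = 184800 / 323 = 572.14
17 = 17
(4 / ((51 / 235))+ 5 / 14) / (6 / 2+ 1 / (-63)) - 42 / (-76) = 6.85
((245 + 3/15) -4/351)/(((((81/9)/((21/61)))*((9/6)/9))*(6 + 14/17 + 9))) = 102412828/28797795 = 3.56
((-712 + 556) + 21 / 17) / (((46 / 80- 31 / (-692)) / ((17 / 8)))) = -2275815 / 4289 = -530.62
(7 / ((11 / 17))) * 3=357 / 11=32.45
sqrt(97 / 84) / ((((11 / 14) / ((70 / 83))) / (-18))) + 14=14-420*sqrt(2037) / 913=-6.76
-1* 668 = -668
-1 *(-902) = 902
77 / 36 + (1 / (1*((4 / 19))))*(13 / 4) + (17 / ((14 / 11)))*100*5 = 6749717 / 1008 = 6696.15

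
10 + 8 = 18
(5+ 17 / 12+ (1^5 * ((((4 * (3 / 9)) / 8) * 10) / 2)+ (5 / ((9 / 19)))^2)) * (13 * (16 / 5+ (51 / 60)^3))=5884.08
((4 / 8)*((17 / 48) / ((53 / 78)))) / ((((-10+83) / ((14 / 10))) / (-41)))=-63427 / 309520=-0.20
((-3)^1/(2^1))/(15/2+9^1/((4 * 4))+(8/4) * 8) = -0.06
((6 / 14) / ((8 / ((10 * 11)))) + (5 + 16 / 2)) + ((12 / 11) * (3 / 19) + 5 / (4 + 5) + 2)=21.62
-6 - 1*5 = -11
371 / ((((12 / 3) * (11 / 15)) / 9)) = 50085 / 44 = 1138.30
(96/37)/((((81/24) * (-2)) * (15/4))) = -0.10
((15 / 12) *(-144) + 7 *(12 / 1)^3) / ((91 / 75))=893700 / 91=9820.88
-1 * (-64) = 64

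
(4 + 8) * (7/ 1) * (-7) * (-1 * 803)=472164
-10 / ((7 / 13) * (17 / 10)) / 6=-650 / 357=-1.82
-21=-21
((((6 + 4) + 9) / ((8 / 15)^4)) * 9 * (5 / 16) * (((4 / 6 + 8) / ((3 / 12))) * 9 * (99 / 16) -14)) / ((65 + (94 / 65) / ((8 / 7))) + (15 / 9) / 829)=26820020910515625 / 1404103000064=19101.18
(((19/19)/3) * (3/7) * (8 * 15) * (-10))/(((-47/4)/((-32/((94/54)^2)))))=-111974400/726761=-154.07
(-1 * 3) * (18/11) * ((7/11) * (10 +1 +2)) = -4914/121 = -40.61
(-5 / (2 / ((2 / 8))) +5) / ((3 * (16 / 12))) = 35 / 32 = 1.09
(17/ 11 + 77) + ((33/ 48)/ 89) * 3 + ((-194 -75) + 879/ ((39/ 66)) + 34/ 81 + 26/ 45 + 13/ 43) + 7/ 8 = 1299.28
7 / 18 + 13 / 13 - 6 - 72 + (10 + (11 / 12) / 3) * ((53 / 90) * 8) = -22729 / 810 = -28.06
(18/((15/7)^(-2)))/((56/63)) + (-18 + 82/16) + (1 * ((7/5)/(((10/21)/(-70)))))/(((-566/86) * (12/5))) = 10332451/110936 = 93.14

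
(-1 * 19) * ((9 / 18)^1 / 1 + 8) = -323 / 2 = -161.50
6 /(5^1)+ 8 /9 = 94 /45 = 2.09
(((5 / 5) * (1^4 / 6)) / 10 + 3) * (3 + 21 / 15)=1991 / 150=13.27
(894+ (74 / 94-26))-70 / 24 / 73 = 35768063 / 41172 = 868.75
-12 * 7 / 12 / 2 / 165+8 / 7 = 2591 / 2310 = 1.12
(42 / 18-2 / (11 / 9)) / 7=23 / 231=0.10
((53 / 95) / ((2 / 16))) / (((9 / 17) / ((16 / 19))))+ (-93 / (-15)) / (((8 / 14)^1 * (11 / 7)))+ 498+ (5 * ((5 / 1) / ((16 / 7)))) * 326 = 5829215081 / 1429560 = 4077.63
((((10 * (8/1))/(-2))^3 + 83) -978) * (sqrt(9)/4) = -194685/4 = -48671.25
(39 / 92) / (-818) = -39 / 75256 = -0.00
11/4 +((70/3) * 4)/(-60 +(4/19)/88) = 359447/300948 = 1.19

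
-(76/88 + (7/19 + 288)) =-120899/418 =-289.23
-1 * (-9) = 9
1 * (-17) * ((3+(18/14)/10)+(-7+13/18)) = 16864/315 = 53.54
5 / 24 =0.21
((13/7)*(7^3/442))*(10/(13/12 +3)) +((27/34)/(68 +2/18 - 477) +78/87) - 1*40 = -129086727/3628480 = -35.58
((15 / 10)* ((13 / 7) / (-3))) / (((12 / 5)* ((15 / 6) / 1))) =-13 / 84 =-0.15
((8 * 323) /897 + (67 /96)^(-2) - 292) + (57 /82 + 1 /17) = -1607107256869 /5613126402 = -286.31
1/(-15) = -1/15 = -0.07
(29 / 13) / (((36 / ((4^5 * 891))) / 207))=152140032 / 13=11703079.38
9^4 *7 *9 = 413343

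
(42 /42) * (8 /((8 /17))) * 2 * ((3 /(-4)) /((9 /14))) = -119 /3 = -39.67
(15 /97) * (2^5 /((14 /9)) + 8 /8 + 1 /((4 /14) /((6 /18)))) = 4775 /1358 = 3.52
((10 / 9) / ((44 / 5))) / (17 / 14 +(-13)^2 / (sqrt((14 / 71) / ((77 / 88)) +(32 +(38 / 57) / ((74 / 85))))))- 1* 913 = -3980856696311728 / 4360192686531 +414050* sqrt(2049083643) / 4360192686531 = -913.00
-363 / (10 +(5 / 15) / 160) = -174240 / 4801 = -36.29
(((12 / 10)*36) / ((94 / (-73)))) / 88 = -1971 / 5170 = -0.38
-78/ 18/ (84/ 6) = -13/ 42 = -0.31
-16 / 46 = -8 / 23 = -0.35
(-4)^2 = 16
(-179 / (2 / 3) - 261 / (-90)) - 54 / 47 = -62686 / 235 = -266.75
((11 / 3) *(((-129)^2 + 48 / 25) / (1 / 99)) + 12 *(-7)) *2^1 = 302064798 / 25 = 12082591.92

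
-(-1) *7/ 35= 1/ 5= 0.20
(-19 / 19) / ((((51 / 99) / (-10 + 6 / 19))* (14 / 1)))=3036 / 2261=1.34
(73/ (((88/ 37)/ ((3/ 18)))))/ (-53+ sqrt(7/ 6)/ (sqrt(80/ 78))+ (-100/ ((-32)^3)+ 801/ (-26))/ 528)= -4290903807129804800/ 44487323402246614781 - 4043571317440512 * sqrt(455)/ 44487323402246614781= -0.10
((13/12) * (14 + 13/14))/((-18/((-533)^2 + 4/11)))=-257290267/1008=-255248.28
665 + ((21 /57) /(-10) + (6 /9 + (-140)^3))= -1563700591 /570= -2743334.37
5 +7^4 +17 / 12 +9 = 28997 / 12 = 2416.42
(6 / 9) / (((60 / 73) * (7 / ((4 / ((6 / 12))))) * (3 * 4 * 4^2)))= 73 / 15120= 0.00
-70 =-70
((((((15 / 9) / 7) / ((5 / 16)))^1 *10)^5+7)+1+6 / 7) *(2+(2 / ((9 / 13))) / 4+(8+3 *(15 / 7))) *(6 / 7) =226675444460026 / 600362847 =377564.08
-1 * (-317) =317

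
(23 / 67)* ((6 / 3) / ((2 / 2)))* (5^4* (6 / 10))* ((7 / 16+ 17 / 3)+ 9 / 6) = 1049375 / 536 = 1957.79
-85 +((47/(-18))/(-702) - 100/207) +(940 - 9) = 245731969/290628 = 845.52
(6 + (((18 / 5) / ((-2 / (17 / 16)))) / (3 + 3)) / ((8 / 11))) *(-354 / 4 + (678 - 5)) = 8322111 / 2560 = 3250.82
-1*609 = -609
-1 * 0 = 0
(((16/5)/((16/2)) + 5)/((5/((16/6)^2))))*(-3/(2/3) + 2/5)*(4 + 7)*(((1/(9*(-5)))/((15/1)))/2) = 7216/28125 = 0.26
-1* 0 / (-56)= 0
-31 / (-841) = 31 / 841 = 0.04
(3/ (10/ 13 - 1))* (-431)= 5603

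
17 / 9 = 1.89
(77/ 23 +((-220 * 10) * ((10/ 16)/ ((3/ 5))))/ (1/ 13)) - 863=-2114941/ 69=-30651.32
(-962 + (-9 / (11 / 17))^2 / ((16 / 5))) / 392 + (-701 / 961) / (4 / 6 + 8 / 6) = -277616509 / 104187776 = -2.66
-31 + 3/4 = -121/4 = -30.25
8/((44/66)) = 12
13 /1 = 13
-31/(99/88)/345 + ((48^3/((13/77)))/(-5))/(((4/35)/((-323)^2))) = -4827465015693464/40365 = -119595318114.54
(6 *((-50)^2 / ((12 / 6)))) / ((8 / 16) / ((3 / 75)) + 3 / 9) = 45000 / 77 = 584.42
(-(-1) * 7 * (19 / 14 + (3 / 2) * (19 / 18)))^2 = 61009 / 144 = 423.67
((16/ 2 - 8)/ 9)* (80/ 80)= 0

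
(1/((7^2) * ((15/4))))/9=4/6615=0.00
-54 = -54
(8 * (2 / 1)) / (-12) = -4 / 3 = -1.33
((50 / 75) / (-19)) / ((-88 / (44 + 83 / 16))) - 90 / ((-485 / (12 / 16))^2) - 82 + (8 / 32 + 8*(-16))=-395933996041 / 1887821760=-209.73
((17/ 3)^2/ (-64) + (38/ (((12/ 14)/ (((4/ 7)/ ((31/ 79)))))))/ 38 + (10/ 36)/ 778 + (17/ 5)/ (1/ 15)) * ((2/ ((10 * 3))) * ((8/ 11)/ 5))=13428271/ 26529800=0.51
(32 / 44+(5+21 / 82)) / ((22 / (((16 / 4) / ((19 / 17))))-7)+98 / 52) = 397579 / 68552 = 5.80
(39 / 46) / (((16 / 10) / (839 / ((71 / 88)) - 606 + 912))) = 9316905 / 13064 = 713.17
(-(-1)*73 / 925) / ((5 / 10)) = 146 / 925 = 0.16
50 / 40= 5 / 4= 1.25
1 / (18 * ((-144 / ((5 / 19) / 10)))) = -1 / 98496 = -0.00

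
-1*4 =-4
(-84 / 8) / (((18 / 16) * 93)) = -28 / 279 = -0.10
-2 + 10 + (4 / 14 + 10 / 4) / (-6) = 211 / 28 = 7.54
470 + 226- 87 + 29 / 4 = 2465 / 4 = 616.25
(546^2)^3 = 26494507823224896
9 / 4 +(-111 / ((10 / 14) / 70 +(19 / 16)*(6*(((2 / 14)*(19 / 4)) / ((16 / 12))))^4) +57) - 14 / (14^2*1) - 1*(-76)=61006947265147 / 454924152788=134.10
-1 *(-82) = 82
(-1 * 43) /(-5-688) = 43 /693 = 0.06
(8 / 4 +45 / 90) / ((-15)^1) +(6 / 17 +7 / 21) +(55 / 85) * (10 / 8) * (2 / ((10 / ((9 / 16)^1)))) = 1993 / 3264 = 0.61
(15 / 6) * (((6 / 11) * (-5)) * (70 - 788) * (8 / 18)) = 71800 / 33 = 2175.76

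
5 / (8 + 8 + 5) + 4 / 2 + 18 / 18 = 68 / 21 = 3.24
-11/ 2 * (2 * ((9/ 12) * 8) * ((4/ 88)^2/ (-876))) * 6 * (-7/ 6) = -7/ 6424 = -0.00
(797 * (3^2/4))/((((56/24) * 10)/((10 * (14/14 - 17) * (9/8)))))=-193671/14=-13833.64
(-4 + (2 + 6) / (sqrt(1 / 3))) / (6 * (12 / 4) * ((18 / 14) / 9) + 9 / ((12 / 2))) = -56 / 57 + 112 * sqrt(3) / 57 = 2.42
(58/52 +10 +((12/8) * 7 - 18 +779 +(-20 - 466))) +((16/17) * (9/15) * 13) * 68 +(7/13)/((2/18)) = 52043/65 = 800.66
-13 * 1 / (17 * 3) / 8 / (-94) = 13 / 38352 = 0.00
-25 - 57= -82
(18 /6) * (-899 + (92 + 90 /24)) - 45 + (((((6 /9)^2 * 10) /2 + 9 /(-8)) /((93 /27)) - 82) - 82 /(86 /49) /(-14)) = -27012917 /10664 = -2533.09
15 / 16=0.94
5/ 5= 1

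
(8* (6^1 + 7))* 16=1664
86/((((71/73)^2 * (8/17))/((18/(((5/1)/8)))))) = 140237964/25205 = 5563.89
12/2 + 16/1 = 22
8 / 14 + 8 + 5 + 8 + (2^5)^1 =375 / 7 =53.57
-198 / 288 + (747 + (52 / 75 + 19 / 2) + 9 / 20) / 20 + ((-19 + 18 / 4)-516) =-493.31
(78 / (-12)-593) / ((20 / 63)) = -75537 / 40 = -1888.42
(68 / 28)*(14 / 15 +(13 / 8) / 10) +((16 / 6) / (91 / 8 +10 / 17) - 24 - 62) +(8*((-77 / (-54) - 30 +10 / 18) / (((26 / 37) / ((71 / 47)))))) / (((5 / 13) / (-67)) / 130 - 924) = -399650818504279753 / 4838722238785680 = -82.59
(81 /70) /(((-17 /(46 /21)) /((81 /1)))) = -50301 /4165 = -12.08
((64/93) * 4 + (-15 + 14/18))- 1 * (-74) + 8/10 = 88346/1395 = 63.33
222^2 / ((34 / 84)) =2069928 / 17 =121760.47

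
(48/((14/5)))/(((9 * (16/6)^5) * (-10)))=-81/57344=-0.00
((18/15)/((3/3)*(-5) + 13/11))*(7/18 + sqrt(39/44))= -sqrt(429)/70 - 11/90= -0.42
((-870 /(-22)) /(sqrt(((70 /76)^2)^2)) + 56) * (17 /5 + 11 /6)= 21709018 /40425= 537.02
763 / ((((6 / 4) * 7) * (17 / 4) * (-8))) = -109 / 51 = -2.14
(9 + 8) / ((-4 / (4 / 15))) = -1.13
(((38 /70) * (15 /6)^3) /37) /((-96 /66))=-5225 /33152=-0.16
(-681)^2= 463761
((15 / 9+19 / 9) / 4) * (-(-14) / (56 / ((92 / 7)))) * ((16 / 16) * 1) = 391 / 126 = 3.10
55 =55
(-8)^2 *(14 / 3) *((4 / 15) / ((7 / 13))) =6656 / 45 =147.91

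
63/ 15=21/ 5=4.20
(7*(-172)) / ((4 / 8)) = -2408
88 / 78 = 44 / 39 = 1.13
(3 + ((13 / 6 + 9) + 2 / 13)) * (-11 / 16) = -12287 / 1248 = -9.85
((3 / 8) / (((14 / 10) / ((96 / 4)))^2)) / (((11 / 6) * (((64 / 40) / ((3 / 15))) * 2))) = 2025 / 539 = 3.76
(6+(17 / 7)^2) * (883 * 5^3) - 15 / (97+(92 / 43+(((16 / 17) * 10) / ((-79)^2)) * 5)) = 29106547071526690 / 22163969639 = 1313237.09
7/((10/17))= 119/10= 11.90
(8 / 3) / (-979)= -8 / 2937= -0.00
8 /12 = 0.67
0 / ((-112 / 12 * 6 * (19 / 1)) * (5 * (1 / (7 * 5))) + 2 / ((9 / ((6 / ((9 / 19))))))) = 0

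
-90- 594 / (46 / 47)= -16029 / 23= -696.91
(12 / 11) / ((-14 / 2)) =-12 / 77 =-0.16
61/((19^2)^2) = 61/130321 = 0.00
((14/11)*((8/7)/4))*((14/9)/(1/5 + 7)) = 70/891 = 0.08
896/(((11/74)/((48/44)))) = 795648/121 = 6575.60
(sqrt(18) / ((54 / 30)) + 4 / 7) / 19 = 4 / 133 + 5 * sqrt(2) / 57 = 0.15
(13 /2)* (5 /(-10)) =-13 /4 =-3.25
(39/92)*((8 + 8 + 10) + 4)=585/46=12.72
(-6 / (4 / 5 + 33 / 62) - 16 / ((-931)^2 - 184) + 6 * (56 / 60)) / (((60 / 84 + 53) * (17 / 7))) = 1716660127 / 204256531785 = 0.01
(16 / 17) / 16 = 0.06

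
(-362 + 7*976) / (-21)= -6470 / 21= -308.10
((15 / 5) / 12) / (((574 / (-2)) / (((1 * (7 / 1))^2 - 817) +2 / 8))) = 3071 / 4592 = 0.67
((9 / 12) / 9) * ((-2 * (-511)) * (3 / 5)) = 51.10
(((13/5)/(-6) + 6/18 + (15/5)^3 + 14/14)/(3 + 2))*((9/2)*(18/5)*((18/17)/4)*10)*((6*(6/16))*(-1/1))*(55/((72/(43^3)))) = -177881090607/5440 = -32698729.89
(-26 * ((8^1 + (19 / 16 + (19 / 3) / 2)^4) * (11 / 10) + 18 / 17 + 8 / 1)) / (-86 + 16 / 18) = 4847932911679 / 38403440640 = 126.24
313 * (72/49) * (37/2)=416916/49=8508.49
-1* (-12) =12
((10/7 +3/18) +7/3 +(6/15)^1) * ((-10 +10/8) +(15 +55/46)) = 41511/1288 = 32.23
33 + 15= 48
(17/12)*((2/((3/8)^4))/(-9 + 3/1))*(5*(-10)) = 870400/729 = 1193.96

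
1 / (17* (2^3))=1 / 136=0.01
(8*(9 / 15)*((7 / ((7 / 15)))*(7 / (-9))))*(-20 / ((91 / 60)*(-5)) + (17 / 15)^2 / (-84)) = -1288486 / 8775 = -146.84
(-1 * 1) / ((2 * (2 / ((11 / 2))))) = -11 / 8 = -1.38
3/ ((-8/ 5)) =-15/ 8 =-1.88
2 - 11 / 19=27 / 19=1.42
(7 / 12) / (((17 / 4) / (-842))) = -5894 / 51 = -115.57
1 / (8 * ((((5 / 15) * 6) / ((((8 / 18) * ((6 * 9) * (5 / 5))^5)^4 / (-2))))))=-54199483224621985448809388310528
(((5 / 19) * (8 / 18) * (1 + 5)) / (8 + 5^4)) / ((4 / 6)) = 20 / 12027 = 0.00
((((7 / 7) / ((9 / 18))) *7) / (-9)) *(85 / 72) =-595 / 324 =-1.84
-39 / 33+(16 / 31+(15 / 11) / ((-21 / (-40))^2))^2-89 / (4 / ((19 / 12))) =-6.56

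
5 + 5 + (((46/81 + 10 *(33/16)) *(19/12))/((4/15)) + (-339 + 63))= -1453253/10368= -140.17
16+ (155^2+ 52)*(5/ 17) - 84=119229/ 17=7013.47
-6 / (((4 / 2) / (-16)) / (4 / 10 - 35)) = -8304 / 5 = -1660.80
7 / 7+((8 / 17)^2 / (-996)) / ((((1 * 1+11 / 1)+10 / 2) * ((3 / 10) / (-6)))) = 1223657 / 1223337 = 1.00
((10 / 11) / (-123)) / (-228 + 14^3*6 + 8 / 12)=-1 / 2196821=-0.00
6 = 6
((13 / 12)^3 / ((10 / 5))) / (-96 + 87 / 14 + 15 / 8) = -15379 / 2126736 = -0.01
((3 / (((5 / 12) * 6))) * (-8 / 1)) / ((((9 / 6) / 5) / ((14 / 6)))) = -74.67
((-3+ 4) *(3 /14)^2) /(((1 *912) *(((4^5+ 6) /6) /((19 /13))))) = 9 /20995520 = 0.00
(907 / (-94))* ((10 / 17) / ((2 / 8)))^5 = -46438400000 / 66733279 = -695.88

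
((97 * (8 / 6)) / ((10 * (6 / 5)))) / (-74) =-97 / 666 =-0.15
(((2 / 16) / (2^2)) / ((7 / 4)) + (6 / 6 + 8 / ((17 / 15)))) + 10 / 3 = 32587 / 2856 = 11.41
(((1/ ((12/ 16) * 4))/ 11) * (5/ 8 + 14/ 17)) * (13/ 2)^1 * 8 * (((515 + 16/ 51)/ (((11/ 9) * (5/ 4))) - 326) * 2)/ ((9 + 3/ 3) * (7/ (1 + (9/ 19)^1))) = 54098564/ 49830825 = 1.09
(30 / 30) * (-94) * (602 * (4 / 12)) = -56588 / 3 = -18862.67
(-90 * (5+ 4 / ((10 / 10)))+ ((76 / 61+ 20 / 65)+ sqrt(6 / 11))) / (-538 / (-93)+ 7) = -59622114 / 942877+ 93 * sqrt(66) / 13079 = -63.18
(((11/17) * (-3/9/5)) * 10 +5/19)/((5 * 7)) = -163/33915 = -0.00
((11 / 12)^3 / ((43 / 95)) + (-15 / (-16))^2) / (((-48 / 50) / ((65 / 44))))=-1246383125 / 313860096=-3.97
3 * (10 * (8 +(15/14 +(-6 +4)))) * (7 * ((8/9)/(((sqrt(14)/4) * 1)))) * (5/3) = 4400 * sqrt(14)/7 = 2351.90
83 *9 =747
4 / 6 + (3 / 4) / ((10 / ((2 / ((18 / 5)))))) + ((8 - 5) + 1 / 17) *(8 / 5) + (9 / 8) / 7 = 41149 / 7140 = 5.76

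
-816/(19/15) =-12240/19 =-644.21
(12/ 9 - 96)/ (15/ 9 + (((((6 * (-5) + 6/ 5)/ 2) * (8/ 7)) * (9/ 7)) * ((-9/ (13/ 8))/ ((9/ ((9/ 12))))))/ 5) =-4522700/ 172937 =-26.15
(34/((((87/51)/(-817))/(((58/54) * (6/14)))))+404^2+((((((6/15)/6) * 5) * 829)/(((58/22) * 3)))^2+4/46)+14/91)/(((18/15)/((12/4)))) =111881299019995/285154506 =392353.26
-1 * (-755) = 755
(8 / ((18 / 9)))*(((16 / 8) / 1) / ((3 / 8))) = 64 / 3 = 21.33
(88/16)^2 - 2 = 113/4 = 28.25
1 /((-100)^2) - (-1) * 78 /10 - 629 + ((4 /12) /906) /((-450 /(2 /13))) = -987726477197 /1590030000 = -621.20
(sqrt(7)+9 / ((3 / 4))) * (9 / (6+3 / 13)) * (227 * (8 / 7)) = 5488.20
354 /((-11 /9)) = -3186 /11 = -289.64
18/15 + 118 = 119.20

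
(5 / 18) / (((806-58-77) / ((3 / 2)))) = 5 / 8052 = 0.00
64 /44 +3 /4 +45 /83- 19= -16.25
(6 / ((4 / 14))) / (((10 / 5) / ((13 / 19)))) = 273 / 38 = 7.18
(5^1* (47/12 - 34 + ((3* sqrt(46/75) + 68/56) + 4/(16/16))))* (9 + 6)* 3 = -156675/28 + 45* sqrt(138) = -5066.91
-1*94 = -94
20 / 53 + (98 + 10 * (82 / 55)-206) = -54052 / 583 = -92.71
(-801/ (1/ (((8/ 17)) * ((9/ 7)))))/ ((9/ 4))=-25632/ 119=-215.39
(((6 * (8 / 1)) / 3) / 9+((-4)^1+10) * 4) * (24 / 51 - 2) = -6032 / 153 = -39.42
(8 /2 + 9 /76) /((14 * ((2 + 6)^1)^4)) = 313 /4358144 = 0.00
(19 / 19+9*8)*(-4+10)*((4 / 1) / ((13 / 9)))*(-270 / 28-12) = -2388852 / 91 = -26251.12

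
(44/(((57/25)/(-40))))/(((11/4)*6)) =-8000/171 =-46.78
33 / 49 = 0.67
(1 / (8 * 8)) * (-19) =-19 / 64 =-0.30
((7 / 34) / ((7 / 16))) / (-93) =-8 / 1581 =-0.01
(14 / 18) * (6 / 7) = 2 / 3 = 0.67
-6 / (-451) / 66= 1 / 4961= 0.00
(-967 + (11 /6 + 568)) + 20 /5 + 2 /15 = -11791 /30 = -393.03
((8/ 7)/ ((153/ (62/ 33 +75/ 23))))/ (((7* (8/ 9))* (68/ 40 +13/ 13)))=39010/ 17070669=0.00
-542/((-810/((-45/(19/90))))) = -2710/19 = -142.63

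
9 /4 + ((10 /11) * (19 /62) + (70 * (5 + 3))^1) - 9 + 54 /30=3787341 /6820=555.33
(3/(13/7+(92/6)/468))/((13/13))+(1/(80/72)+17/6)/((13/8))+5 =16090091/1810965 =8.88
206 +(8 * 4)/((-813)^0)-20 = 218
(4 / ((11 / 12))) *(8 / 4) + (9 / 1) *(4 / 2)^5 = 3264 / 11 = 296.73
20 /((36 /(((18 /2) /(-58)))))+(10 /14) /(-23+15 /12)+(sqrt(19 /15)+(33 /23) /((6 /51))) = sqrt(285) /15+5833 /483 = 13.20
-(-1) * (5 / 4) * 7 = 35 / 4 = 8.75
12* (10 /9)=40 /3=13.33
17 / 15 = 1.13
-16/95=-0.17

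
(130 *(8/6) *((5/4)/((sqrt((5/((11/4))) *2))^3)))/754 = 11 *sqrt(110)/2784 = 0.04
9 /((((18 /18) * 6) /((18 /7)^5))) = 2834352 /16807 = 168.64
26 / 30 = 13 / 15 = 0.87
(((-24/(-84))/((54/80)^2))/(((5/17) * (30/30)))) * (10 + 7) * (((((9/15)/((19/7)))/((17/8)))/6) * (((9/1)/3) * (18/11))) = 17408/5643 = 3.08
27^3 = 19683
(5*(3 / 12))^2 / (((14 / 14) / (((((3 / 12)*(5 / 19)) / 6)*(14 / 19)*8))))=875 / 8664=0.10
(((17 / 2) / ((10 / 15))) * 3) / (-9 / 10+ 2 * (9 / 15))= 255 / 2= 127.50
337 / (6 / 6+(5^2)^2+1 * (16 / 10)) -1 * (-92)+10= 102.54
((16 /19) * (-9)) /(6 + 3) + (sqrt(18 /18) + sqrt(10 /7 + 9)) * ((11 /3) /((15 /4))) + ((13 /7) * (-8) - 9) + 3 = -124018 /5985 + 44 * sqrt(511) /315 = -17.56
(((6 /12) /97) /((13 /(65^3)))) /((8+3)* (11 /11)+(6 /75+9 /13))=6865625 /742244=9.25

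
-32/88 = -4/11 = -0.36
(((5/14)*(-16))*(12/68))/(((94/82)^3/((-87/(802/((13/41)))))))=114072660/4954329737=0.02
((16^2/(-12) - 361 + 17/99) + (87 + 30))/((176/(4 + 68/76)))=-813781/110352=-7.37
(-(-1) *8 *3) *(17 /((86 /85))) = 17340 /43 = 403.26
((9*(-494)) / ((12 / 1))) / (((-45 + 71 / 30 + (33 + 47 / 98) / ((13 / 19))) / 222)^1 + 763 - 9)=-785908305 / 1599452521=-0.49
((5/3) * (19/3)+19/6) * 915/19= 3965/6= 660.83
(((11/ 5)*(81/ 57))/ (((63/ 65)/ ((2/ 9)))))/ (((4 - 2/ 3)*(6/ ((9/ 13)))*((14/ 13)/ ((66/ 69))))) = 4719/ 214130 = 0.02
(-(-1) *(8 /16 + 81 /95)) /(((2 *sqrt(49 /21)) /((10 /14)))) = 257 *sqrt(21) /3724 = 0.32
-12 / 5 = -2.40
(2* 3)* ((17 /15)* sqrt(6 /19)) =34* sqrt(114) /95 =3.82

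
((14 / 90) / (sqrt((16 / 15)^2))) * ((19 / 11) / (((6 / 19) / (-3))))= -2527 / 1056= -2.39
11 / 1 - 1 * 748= -737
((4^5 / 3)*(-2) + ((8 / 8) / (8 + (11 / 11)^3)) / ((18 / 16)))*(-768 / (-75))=-14153728 / 2025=-6989.50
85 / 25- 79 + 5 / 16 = -6023 / 80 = -75.29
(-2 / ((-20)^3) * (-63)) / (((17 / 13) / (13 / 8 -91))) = 117117 / 108800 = 1.08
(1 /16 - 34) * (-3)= 1629 /16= 101.81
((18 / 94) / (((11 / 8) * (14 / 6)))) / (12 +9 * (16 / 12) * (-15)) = -9 / 25333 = -0.00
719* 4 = 2876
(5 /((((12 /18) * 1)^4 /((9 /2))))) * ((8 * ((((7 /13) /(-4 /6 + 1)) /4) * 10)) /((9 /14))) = 5724.52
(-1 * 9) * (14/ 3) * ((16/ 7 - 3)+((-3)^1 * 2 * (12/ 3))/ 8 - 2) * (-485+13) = -113280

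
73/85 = 0.86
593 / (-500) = -593 / 500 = -1.19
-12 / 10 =-6 / 5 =-1.20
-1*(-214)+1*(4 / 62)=6636 / 31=214.06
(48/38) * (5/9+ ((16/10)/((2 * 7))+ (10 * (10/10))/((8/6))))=20588/1995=10.32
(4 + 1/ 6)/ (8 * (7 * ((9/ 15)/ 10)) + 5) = 625/ 1254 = 0.50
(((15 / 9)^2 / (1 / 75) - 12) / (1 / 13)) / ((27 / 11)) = 84227 / 81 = 1039.84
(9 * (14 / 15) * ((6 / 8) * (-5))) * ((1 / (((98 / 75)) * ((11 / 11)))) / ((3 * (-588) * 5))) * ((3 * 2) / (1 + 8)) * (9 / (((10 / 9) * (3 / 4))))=27 / 1372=0.02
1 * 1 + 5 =6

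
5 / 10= 1 / 2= 0.50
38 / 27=1.41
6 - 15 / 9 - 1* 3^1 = 4 / 3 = 1.33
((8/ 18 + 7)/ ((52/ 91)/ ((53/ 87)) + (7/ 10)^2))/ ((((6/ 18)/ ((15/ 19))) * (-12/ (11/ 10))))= -6835675/ 6039606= -1.13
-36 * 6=-216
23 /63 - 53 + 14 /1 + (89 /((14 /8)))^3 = 405942878 /3087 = 131500.77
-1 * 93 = -93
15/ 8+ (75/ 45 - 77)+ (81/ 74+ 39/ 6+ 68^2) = 4047625/ 888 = 4558.14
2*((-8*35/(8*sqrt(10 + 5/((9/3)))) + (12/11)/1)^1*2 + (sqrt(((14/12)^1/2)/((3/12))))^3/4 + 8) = -4*sqrt(105) + 7*sqrt(21)/18 + 224/11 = -18.84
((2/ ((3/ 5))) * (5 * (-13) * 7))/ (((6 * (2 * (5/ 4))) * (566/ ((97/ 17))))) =-44135/ 43299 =-1.02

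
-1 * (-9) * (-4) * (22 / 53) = -792 / 53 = -14.94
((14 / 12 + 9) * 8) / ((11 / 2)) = 488 / 33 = 14.79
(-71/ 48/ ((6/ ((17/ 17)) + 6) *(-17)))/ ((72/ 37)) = 2627/ 705024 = 0.00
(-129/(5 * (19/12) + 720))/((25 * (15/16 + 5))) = -24768/20745625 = -0.00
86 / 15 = 5.73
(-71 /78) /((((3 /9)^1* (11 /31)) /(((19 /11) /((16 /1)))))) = -41819 /50336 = -0.83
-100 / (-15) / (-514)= -10 / 771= -0.01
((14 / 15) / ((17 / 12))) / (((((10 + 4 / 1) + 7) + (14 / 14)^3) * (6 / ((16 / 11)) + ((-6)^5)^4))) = 224 / 27348065131671091335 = 0.00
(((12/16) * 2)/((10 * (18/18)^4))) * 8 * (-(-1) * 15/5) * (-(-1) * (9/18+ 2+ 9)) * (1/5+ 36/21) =13869/175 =79.25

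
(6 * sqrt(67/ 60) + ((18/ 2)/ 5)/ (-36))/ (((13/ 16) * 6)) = -2/ 195 + 8 * sqrt(1005)/ 195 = 1.29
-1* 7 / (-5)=7 / 5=1.40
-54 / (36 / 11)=-33 / 2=-16.50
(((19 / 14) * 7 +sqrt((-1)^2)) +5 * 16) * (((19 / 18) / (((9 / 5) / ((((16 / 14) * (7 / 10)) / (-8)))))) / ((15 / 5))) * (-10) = 17195 / 972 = 17.69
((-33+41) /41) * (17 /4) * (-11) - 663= -27557 /41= -672.12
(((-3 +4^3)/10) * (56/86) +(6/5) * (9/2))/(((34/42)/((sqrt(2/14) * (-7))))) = -8463 * sqrt(7)/731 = -30.63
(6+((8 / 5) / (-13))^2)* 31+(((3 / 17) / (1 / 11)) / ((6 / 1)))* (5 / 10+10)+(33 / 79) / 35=30167320091 / 158876900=189.88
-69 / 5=-13.80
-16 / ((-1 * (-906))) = -8 / 453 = -0.02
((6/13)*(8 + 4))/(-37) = -72/481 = -0.15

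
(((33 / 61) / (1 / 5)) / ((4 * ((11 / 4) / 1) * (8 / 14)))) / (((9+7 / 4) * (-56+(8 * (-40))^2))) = 105 / 268448312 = 0.00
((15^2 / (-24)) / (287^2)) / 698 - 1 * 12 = -5519382027 / 459948496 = -12.00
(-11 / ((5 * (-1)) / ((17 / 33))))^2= 289 / 225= 1.28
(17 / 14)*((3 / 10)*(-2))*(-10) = 51 / 7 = 7.29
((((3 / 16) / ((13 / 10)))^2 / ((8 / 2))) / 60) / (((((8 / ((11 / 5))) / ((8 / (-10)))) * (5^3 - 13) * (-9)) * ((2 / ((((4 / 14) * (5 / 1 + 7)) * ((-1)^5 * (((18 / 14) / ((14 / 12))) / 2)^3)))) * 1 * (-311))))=216513 / 12410559519088640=0.00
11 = 11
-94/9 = -10.44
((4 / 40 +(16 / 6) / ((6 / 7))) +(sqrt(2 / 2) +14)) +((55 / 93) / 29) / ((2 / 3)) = 737968 / 40455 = 18.24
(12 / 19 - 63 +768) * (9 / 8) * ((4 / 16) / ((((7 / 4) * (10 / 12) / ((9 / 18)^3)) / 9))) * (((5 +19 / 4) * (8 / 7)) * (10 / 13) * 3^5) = 2375009829 / 7448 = 318878.87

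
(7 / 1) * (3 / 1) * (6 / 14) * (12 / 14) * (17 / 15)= 306 / 35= 8.74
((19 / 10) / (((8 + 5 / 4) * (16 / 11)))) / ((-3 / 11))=-2299 / 4440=-0.52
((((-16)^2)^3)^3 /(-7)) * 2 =-9444732965739290427392 /7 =-1349247566534184346770.29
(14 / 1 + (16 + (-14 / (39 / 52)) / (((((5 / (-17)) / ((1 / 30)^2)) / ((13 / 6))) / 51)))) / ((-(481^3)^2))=-127549 / 41796915713433723375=-0.00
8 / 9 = 0.89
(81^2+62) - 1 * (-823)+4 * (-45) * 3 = 6906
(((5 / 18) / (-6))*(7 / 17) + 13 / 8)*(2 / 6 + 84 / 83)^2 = 661790825 / 227667672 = 2.91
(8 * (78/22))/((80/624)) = 12168/55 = 221.24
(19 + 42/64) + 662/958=311883/15328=20.35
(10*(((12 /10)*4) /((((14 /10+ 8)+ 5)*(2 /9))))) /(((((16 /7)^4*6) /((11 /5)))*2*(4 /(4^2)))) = 26411 /65536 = 0.40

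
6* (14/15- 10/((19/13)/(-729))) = 2843632/95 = 29932.97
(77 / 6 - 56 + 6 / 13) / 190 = -3331 / 14820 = -0.22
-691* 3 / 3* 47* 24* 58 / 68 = -11301996 / 17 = -664823.29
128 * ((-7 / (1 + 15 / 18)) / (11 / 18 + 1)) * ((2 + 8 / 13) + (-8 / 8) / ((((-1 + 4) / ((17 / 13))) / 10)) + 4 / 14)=1833984 / 4147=442.24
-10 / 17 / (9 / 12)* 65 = -2600 / 51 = -50.98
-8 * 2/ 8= -2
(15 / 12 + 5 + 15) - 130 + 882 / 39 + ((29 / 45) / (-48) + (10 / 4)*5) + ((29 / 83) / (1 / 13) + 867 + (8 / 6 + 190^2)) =85998815489 / 2330640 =36899.23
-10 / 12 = -5 / 6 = -0.83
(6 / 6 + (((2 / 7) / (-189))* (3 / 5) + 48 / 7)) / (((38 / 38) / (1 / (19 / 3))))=17323 / 13965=1.24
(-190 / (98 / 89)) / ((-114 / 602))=911.19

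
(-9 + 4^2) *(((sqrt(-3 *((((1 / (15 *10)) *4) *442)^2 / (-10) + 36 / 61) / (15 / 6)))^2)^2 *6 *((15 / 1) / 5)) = 29167011146585984 / 908447265625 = 32106.44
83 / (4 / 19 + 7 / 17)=26809 / 201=133.38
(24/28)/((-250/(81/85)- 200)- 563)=-486/581371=-0.00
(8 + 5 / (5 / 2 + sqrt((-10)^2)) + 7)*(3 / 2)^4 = 6237 / 80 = 77.96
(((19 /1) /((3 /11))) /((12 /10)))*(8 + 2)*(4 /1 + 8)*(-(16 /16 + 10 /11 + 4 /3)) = -203300 /9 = -22588.89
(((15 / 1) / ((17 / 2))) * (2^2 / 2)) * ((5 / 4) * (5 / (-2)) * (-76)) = 14250 / 17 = 838.24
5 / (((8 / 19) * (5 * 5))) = 19 / 40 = 0.48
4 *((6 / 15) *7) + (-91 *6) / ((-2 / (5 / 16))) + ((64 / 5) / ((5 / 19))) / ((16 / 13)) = 54413 / 400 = 136.03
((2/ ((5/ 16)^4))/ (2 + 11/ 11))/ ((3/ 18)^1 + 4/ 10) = 262144/ 2125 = 123.36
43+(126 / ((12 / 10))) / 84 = 177 / 4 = 44.25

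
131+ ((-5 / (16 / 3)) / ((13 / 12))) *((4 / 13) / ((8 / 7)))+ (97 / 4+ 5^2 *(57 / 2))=1172883 / 1352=867.52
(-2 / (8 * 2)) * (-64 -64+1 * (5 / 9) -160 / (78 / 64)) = 30271 / 936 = 32.34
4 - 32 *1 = -28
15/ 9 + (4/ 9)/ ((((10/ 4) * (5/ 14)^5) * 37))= 2.49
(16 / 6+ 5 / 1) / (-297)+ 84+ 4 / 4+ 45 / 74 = 5642783 / 65934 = 85.58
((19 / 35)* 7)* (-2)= -38 / 5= -7.60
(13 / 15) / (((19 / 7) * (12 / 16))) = 364 / 855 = 0.43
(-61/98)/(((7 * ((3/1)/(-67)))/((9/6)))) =4087/1372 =2.98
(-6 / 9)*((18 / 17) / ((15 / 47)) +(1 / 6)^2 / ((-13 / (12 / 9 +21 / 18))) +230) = -18562327 / 119340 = -155.54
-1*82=-82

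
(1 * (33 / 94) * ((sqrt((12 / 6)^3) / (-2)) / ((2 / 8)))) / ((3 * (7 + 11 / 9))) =-99 * sqrt(2) / 1739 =-0.08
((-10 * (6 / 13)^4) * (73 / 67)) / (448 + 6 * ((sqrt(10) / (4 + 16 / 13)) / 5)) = -1224908697600 / 1109943683000893 + 48250080 * sqrt(10) / 85380283307761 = -0.00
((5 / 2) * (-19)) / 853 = -95 / 1706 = -0.06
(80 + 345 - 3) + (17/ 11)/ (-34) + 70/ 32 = 74649/ 176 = 424.14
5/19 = 0.26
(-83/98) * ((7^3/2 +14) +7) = -4565/28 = -163.04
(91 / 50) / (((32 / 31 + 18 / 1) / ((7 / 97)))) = 19747 / 2861500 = 0.01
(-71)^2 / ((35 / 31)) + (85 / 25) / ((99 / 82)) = 15480587 / 3465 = 4467.70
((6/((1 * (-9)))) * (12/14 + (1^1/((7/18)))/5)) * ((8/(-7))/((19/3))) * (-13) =-9984/4655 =-2.14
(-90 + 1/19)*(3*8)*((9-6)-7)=164064/19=8634.95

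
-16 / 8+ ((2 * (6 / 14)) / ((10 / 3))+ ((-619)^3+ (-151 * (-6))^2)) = -236355824.74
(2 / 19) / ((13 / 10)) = 0.08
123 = 123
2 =2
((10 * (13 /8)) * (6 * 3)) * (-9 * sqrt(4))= -5265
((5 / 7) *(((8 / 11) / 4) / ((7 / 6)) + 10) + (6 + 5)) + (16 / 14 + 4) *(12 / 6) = 15383 / 539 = 28.54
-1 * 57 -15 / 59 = -3378 / 59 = -57.25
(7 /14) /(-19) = -1 /38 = -0.03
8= 8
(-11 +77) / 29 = 66 / 29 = 2.28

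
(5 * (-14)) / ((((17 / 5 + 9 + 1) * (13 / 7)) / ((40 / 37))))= -98000 / 32227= -3.04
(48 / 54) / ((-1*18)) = -4 / 81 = -0.05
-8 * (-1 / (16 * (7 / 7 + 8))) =1 / 18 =0.06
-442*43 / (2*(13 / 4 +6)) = -38012 / 37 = -1027.35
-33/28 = -1.18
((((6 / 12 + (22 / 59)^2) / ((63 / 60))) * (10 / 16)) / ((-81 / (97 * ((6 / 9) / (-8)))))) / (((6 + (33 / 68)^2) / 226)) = 234887105350 / 170725411773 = 1.38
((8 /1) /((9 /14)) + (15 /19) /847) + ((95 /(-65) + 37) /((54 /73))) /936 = 22023899321 /1762376616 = 12.50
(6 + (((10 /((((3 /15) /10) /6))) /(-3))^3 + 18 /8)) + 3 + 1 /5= -19999999771 /20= -999999988.55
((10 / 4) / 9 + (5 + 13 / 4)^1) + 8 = 595 / 36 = 16.53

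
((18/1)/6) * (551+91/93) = 51334/31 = 1655.94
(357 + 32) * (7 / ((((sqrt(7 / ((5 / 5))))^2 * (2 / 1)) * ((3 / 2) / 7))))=2723 / 3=907.67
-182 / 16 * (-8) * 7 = 637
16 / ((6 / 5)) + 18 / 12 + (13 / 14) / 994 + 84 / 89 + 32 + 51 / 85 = 48.38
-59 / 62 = -0.95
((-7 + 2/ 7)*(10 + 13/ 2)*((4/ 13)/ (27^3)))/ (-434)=517/ 129560067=0.00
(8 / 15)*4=32 / 15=2.13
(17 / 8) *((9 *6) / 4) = 28.69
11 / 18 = 0.61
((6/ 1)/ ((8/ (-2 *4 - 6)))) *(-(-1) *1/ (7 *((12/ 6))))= -3/ 4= -0.75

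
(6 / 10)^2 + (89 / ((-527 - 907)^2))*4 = 0.36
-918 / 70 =-459 / 35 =-13.11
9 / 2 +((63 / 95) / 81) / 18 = 34631 / 7695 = 4.50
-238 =-238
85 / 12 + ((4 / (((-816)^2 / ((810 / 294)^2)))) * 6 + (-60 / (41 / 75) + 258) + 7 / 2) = 158.83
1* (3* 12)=36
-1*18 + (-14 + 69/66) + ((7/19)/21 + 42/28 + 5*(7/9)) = -48056/1881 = -25.55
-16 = -16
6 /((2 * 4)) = 3 /4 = 0.75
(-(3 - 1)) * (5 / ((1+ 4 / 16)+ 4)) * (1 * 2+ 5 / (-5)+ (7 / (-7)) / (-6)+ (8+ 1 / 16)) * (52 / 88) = -28795 / 2772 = -10.39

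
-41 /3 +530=1549 /3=516.33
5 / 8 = 0.62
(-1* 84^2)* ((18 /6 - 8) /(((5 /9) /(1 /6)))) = 10584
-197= -197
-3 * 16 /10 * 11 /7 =-264 /35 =-7.54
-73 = -73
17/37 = 0.46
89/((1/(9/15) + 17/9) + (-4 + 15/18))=228.86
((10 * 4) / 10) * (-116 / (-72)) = 58 / 9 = 6.44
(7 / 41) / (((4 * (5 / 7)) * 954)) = 49 / 782280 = 0.00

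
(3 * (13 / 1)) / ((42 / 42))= 39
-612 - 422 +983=-51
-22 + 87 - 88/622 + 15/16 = 327401/4976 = 65.80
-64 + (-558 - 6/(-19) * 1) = -11812/19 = -621.68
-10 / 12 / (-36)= 5 / 216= 0.02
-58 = -58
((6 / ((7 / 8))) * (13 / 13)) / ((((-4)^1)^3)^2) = 3 / 1792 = 0.00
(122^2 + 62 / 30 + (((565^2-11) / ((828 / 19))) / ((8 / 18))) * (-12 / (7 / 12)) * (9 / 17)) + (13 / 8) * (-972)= -1949358313 / 11730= -166185.70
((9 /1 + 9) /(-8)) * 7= -63 /4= -15.75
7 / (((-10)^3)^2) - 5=-4999993 / 1000000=-5.00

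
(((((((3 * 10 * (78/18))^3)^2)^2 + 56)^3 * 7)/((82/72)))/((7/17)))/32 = 241858929820967889899155722692263066705966660140086870859917761368000003358656/41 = 5898998288316289997540383000000000000000000000000000000000000000000000000000.00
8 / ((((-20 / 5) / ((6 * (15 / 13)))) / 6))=-1080 / 13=-83.08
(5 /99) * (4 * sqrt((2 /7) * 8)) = 80 * sqrt(7) /693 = 0.31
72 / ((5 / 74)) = 5328 / 5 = 1065.60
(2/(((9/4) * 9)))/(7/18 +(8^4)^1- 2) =16/663291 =0.00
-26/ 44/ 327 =-13/ 7194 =-0.00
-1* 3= -3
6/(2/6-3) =-9/4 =-2.25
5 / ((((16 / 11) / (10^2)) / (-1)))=-1375 / 4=-343.75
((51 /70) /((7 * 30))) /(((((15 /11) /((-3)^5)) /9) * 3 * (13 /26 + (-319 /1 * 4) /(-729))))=-1948617 /2364250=-0.82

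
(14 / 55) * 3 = 42 / 55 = 0.76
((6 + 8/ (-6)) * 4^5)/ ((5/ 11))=157696/ 15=10513.07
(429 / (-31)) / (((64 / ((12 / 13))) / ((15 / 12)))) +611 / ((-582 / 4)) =-2568493 / 577344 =-4.45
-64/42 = -32/21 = -1.52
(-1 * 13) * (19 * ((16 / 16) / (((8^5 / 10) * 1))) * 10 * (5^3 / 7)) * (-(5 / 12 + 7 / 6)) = 21.31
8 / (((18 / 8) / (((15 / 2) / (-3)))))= -80 / 9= -8.89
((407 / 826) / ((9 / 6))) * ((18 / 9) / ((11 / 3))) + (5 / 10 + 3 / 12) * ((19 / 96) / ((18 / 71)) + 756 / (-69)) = -163107769 / 21885696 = -7.45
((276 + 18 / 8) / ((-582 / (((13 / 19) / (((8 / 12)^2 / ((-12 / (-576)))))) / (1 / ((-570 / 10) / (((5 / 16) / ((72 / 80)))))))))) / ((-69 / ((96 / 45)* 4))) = -86814 / 278875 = -0.31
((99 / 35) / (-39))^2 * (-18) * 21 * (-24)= 1411344 / 29575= 47.72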